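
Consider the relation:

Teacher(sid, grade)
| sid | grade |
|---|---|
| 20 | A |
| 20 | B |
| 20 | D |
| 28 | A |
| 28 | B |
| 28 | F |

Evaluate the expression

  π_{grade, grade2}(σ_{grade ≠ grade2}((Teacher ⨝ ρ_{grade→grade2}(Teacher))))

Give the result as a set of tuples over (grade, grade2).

ρ[grade→grade2]: schema becomes (sid, grade2); tuples unchanged.
Teacher ⋈ ρ_{grade→grade2}(Teacher) (natural join on sid): {(20, A, A), (20, A, B), (20, A, D), (20, B, A), (20, B, B), (20, B, D), (20, D, A), (20, D, B), (20, D, D), (28, A, A), (28, A, B), (28, A, F), (28, B, A), (28, B, B), (28, B, F), (28, F, A), (28, F, B), (28, F, F)}
Filtering on grade ≠ grade2 leaves {(20, A, B), (20, A, D), (20, B, A), (20, B, D), (20, D, A), (20, D, B), (28, A, B), (28, A, F), (28, B, A), (28, B, F), (28, F, A), (28, F, B)}.
Projecting to grade, grade2 (2 duplicate(s) eliminated): {(A, B), (A, D), (A, F), (B, A), (B, D), (B, F), (D, A), (D, B), (F, A), (F, B)}

{(A, B), (A, D), (A, F), (B, A), (B, D), (B, F), (D, A), (D, B), (F, A), (F, B)}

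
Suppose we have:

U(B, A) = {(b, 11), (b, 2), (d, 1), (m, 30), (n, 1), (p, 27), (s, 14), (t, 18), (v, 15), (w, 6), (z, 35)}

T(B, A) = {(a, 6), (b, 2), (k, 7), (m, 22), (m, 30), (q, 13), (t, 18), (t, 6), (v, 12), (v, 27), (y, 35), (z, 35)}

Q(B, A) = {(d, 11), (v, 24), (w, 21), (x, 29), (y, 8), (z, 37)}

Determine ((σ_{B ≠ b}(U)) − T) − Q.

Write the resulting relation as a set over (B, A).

{(d, 1), (n, 1), (p, 27), (s, 14), (v, 15), (w, 6)}

σ[B ≠ b]: keep tuples satisfying B ≠ b → {(d, 1), (m, 30), (n, 1), (p, 27), (s, 14), (t, 18), (v, 15), (w, 6), (z, 35)}
Taking the difference: {(d, 1), (n, 1), (p, 27), (s, 14), (v, 15), (w, 6)}
Taking the difference: {(d, 1), (n, 1), (p, 27), (s, 14), (v, 15), (w, 6)}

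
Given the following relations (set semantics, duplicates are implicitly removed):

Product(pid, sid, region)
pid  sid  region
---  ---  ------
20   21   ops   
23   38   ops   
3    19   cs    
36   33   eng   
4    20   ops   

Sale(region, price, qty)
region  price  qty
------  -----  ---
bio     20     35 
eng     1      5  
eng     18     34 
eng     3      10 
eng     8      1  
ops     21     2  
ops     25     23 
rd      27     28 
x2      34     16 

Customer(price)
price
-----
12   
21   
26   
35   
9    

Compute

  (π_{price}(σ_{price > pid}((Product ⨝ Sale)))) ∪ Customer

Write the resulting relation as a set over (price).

{12, 21, 25, 26, 35, 9}

Natural join on region: {(20, 21, ops, 21, 2), (20, 21, ops, 25, 23), (23, 38, ops, 21, 2), (23, 38, ops, 25, 23), (36, 33, eng, 1, 5), (36, 33, eng, 18, 34), (36, 33, eng, 3, 10), (36, 33, eng, 8, 1), (4, 20, ops, 21, 2), (4, 20, ops, 25, 23)}
σ[price > pid]: keep tuples satisfying price > pid → {(20, 21, ops, 21, 2), (20, 21, ops, 25, 23), (23, 38, ops, 25, 23), (4, 20, ops, 21, 2), (4, 20, ops, 25, 23)}
π[price]: project onto (price) (3 duplicate(s) eliminated) → {21, 25}
Union: {21, 25} with {12, 21, 26, 35, 9} → {12, 21, 25, 26, 35, 9}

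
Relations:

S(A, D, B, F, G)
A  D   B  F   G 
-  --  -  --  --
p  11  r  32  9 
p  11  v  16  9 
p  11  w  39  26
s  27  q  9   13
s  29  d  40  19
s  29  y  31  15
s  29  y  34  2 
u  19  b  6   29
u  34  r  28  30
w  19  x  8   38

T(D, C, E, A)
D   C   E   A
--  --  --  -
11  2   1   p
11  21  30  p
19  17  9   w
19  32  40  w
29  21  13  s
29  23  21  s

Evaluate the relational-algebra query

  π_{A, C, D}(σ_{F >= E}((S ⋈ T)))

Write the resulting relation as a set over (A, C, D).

{(p, 2, 11), (p, 21, 11), (s, 21, 29), (s, 23, 29)}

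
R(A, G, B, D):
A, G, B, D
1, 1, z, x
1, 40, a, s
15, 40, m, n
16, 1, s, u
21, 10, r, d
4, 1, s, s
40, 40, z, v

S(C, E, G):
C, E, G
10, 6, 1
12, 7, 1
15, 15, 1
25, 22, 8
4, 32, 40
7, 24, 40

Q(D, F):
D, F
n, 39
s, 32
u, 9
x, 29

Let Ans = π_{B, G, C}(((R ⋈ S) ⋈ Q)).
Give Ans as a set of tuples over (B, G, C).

R ⋈ S (natural join on G): {(1, 1, z, x, 10, 6), (1, 1, z, x, 12, 7), (1, 1, z, x, 15, 15), (1, 40, a, s, 4, 32), (1, 40, a, s, 7, 24), (15, 40, m, n, 4, 32), (15, 40, m, n, 7, 24), (16, 1, s, u, 10, 6), (16, 1, s, u, 12, 7), (16, 1, s, u, 15, 15), (4, 1, s, s, 10, 6), (4, 1, s, s, 12, 7), (4, 1, s, s, 15, 15), (40, 40, z, v, 4, 32), (40, 40, z, v, 7, 24)}
(R ⋈ S) ⋈ Q (natural join on D): {(1, 1, z, x, 10, 6, 29), (1, 1, z, x, 12, 7, 29), (1, 1, z, x, 15, 15, 29), (1, 40, a, s, 4, 32, 32), (1, 40, a, s, 7, 24, 32), (15, 40, m, n, 4, 32, 39), (15, 40, m, n, 7, 24, 39), (16, 1, s, u, 10, 6, 9), (16, 1, s, u, 12, 7, 9), (16, 1, s, u, 15, 15, 9), (4, 1, s, s, 10, 6, 32), (4, 1, s, s, 12, 7, 32), (4, 1, s, s, 15, 15, 32)}
π_{B, G, C} gives {(a, 40, 4), (a, 40, 7), (m, 40, 4), (m, 40, 7), (s, 1, 10), (s, 1, 12), (s, 1, 15), (z, 1, 10), (z, 1, 12), (z, 1, 15)} (3 duplicate(s) eliminated).

{(a, 40, 4), (a, 40, 7), (m, 40, 4), (m, 40, 7), (s, 1, 10), (s, 1, 12), (s, 1, 15), (z, 1, 10), (z, 1, 12), (z, 1, 15)}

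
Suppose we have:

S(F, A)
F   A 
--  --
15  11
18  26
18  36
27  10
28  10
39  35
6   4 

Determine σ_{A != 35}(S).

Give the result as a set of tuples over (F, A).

{(15, 11), (18, 26), (18, 36), (27, 10), (28, 10), (6, 4)}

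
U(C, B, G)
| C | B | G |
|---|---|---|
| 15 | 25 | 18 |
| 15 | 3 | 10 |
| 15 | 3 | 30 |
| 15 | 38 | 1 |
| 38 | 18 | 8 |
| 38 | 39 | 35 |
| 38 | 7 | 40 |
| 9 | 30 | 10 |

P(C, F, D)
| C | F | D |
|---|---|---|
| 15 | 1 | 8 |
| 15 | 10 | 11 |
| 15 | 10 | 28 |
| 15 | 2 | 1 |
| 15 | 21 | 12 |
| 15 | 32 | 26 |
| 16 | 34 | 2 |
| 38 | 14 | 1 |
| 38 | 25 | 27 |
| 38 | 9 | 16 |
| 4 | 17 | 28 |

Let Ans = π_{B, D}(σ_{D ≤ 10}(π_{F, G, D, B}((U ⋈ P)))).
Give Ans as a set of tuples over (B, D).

Joining U and P on C yields {(15, 25, 18, 1, 8), (15, 25, 18, 10, 11), (15, 25, 18, 10, 28), (15, 25, 18, 2, 1), (15, 25, 18, 21, 12), (15, 25, 18, 32, 26), (15, 3, 10, 1, 8), (15, 3, 10, 10, 11), (15, 3, 10, 10, 28), (15, 3, 10, 2, 1), (15, 3, 10, 21, 12), (15, 3, 10, 32, 26), (15, 3, 30, 1, 8), (15, 3, 30, 10, 11), (15, 3, 30, 10, 28), (15, 3, 30, 2, 1), (15, 3, 30, 21, 12), (15, 3, 30, 32, 26), (15, 38, 1, 1, 8), (15, 38, 1, 10, 11), (15, 38, 1, 10, 28), (15, 38, 1, 2, 1), (15, 38, 1, 21, 12), (15, 38, 1, 32, 26), (38, 18, 8, 14, 1), (38, 18, 8, 25, 27), (38, 18, 8, 9, 16), (38, 39, 35, 14, 1), (38, 39, 35, 25, 27), (38, 39, 35, 9, 16), (38, 7, 40, 14, 1), (38, 7, 40, 25, 27), (38, 7, 40, 9, 16)}.
Keep only column(s) F, G, D, B: {(1, 1, 8, 38), (1, 10, 8, 3), (1, 18, 8, 25), (1, 30, 8, 3), (10, 1, 11, 38), (10, 1, 28, 38), (10, 10, 11, 3), (10, 10, 28, 3), (10, 18, 11, 25), (10, 18, 28, 25), (10, 30, 11, 3), (10, 30, 28, 3), (14, 35, 1, 39), (14, 40, 1, 7), (14, 8, 1, 18), (2, 1, 1, 38), (2, 10, 1, 3), (2, 18, 1, 25), (2, 30, 1, 3), (21, 1, 12, 38), (21, 10, 12, 3), (21, 18, 12, 25), (21, 30, 12, 3), (25, 35, 27, 39), (25, 40, 27, 7), (25, 8, 27, 18), (32, 1, 26, 38), (32, 10, 26, 3), (32, 18, 26, 25), (32, 30, 26, 3), (9, 35, 16, 39), (9, 40, 16, 7), (9, 8, 16, 18)}
Filtering on D ≤ 10 leaves {(1, 1, 8, 38), (1, 10, 8, 3), (1, 18, 8, 25), (1, 30, 8, 3), (14, 35, 1, 39), (14, 40, 1, 7), (14, 8, 1, 18), (2, 1, 1, 38), (2, 10, 1, 3), (2, 18, 1, 25), (2, 30, 1, 3)}.
Keep only column(s) B, D (2 duplicate(s) eliminated): {(18, 1), (25, 1), (25, 8), (3, 1), (3, 8), (38, 1), (38, 8), (39, 1), (7, 1)}

{(18, 1), (25, 1), (25, 8), (3, 1), (3, 8), (38, 1), (38, 8), (39, 1), (7, 1)}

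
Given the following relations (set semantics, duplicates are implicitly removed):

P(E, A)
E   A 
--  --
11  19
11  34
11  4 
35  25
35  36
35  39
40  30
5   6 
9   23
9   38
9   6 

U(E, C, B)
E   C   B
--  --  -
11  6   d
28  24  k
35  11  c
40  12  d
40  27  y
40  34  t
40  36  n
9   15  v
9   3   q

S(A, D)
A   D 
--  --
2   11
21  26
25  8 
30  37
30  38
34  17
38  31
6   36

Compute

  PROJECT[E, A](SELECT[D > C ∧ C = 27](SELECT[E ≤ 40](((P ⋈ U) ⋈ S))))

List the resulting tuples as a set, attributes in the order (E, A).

Natural join on E: {(11, 19, 6, d), (11, 34, 6, d), (11, 4, 6, d), (35, 25, 11, c), (35, 36, 11, c), (35, 39, 11, c), (40, 30, 12, d), (40, 30, 27, y), (40, 30, 34, t), (40, 30, 36, n), (9, 23, 15, v), (9, 23, 3, q), (9, 38, 15, v), (9, 38, 3, q), (9, 6, 15, v), (9, 6, 3, q)}
Natural join on A: {(11, 34, 6, d, 17), (35, 25, 11, c, 8), (40, 30, 12, d, 37), (40, 30, 12, d, 38), (40, 30, 27, y, 37), (40, 30, 27, y, 38), (40, 30, 34, t, 37), (40, 30, 34, t, 38), (40, 30, 36, n, 37), (40, 30, 36, n, 38), (9, 38, 15, v, 31), (9, 38, 3, q, 31), (9, 6, 15, v, 36), (9, 6, 3, q, 36)}
σ[E ≤ 40]: keep tuples satisfying E ≤ 40 → {(11, 34, 6, d, 17), (35, 25, 11, c, 8), (40, 30, 12, d, 37), (40, 30, 12, d, 38), (40, 30, 27, y, 37), (40, 30, 27, y, 38), (40, 30, 34, t, 37), (40, 30, 34, t, 38), (40, 30, 36, n, 37), (40, 30, 36, n, 38), (9, 38, 15, v, 31), (9, 38, 3, q, 31), (9, 6, 15, v, 36), (9, 6, 3, q, 36)}
σ[D > C ∧ C = 27]: keep tuples satisfying D > C ∧ C = 27 → {(40, 30, 27, y, 37), (40, 30, 27, y, 38)}
π[E, A]: project onto (E, A) (1 duplicate(s) eliminated) → {(40, 30)}

{(40, 30)}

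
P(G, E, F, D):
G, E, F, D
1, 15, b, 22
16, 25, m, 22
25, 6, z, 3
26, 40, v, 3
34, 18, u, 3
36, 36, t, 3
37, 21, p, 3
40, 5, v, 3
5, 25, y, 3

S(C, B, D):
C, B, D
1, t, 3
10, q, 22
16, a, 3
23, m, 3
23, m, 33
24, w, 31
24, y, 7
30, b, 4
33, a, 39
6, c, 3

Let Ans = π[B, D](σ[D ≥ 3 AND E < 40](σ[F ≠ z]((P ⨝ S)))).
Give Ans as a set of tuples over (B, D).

{(a, 3), (c, 3), (m, 3), (q, 22), (t, 3)}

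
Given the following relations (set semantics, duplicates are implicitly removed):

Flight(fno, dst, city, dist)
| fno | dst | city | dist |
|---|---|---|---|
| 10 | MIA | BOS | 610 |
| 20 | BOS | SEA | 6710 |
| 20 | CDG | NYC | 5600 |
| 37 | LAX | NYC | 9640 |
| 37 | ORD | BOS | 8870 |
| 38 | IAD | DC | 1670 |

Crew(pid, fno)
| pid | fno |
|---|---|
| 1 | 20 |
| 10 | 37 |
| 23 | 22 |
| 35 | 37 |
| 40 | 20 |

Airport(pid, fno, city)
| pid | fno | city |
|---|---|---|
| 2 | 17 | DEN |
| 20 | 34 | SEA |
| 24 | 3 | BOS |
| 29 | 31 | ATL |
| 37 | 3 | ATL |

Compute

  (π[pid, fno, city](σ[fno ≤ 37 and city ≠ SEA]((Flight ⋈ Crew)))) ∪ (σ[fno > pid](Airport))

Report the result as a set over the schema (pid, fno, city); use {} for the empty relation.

{(1, 20, NYC), (10, 37, BOS), (10, 37, NYC), (2, 17, DEN), (20, 34, SEA), (29, 31, ATL), (35, 37, BOS), (35, 37, NYC), (40, 20, NYC)}

Joining Flight and Crew on fno yields {(20, BOS, SEA, 6710, 1), (20, BOS, SEA, 6710, 40), (20, CDG, NYC, 5600, 1), (20, CDG, NYC, 5600, 40), (37, LAX, NYC, 9640, 10), (37, LAX, NYC, 9640, 35), (37, ORD, BOS, 8870, 10), (37, ORD, BOS, 8870, 35)}.
Filtering on fno ≤ 37 and city ≠ SEA leaves {(20, CDG, NYC, 5600, 1), (20, CDG, NYC, 5600, 40), (37, LAX, NYC, 9640, 10), (37, LAX, NYC, 9640, 35), (37, ORD, BOS, 8870, 10), (37, ORD, BOS, 8870, 35)}.
π_{pid, fno, city} gives {(1, 20, NYC), (10, 37, BOS), (10, 37, NYC), (35, 37, BOS), (35, 37, NYC), (40, 20, NYC)}.
Filtering on fno > pid leaves {(2, 17, DEN), (20, 34, SEA), (29, 31, ATL)}.
Set union of the two operands is {(1, 20, NYC), (10, 37, BOS), (10, 37, NYC), (2, 17, DEN), (20, 34, SEA), (29, 31, ATL), (35, 37, BOS), (35, 37, NYC), (40, 20, NYC)}.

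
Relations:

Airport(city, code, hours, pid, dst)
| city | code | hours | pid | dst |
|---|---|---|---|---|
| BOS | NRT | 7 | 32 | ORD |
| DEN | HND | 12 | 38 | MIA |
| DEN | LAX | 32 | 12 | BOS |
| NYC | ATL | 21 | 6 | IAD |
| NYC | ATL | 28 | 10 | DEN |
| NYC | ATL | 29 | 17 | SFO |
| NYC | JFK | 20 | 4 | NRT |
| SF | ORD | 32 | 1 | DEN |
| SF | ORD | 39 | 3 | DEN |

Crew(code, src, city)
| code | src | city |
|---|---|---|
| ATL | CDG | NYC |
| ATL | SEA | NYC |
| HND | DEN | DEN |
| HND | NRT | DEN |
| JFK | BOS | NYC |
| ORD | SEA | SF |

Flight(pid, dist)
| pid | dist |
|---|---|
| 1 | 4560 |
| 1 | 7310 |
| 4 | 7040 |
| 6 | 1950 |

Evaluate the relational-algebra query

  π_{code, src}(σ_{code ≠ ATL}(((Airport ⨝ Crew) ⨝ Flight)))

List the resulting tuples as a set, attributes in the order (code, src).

{(JFK, BOS), (ORD, SEA)}

Airport ⋈ Crew (natural join on city, code): {(DEN, HND, 12, 38, MIA, DEN), (DEN, HND, 12, 38, MIA, NRT), (NYC, ATL, 21, 6, IAD, CDG), (NYC, ATL, 21, 6, IAD, SEA), (NYC, ATL, 28, 10, DEN, CDG), (NYC, ATL, 28, 10, DEN, SEA), (NYC, ATL, 29, 17, SFO, CDG), (NYC, ATL, 29, 17, SFO, SEA), (NYC, JFK, 20, 4, NRT, BOS), (SF, ORD, 32, 1, DEN, SEA), (SF, ORD, 39, 3, DEN, SEA)}
(Airport ⨝ Crew) ⋈ Flight (natural join on pid): {(NYC, ATL, 21, 6, IAD, CDG, 1950), (NYC, ATL, 21, 6, IAD, SEA, 1950), (NYC, JFK, 20, 4, NRT, BOS, 7040), (SF, ORD, 32, 1, DEN, SEA, 4560), (SF, ORD, 32, 1, DEN, SEA, 7310)}
Apply σ_{code ≠ ATL}; surviving tuples: {(NYC, JFK, 20, 4, NRT, BOS, 7040), (SF, ORD, 32, 1, DEN, SEA, 4560), (SF, ORD, 32, 1, DEN, SEA, 7310)}
Projecting to code, src (1 duplicate(s) eliminated): {(JFK, BOS), (ORD, SEA)}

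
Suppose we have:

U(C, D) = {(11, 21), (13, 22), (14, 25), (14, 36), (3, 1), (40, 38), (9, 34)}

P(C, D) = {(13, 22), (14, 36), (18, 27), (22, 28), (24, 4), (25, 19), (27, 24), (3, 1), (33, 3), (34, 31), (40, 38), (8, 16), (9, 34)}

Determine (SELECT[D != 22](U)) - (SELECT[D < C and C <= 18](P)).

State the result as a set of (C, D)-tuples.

{(11, 21), (14, 25), (14, 36), (40, 38), (9, 34)}

Filtering on D != 22 leaves {(11, 21), (14, 25), (14, 36), (3, 1), (40, 38), (9, 34)}.
Filtering on D < C and C <= 18 leaves {(3, 1)}.
Taking the difference: {(11, 21), (14, 25), (14, 36), (40, 38), (9, 34)}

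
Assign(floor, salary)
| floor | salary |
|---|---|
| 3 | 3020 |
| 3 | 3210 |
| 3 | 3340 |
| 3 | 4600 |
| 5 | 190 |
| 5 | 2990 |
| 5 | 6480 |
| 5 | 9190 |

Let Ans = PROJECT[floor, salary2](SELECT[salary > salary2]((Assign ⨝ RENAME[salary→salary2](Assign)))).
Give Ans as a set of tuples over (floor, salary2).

ρ[salary→salary2]: schema becomes (floor, salary2); tuples unchanged.
Joining Assign and RENAME[salary→salary2](Assign) on floor yields {(3, 3020, 3020), (3, 3020, 3210), (3, 3020, 3340), (3, 3020, 4600), (3, 3210, 3020), (3, 3210, 3210), (3, 3210, 3340), (3, 3210, 4600), (3, 3340, 3020), (3, 3340, 3210), (3, 3340, 3340), (3, 3340, 4600), (3, 4600, 3020), (3, 4600, 3210), (3, 4600, 3340), (3, 4600, 4600), (5, 190, 190), (5, 190, 2990), (5, 190, 6480), (5, 190, 9190), (5, 2990, 190), (5, 2990, 2990), (5, 2990, 6480), (5, 2990, 9190), (5, 6480, 190), (5, 6480, 2990), (5, 6480, 6480), (5, 6480, 9190), (5, 9190, 190), (5, 9190, 2990), (5, 9190, 6480), (5, 9190, 9190)}.
Apply σ_{salary > salary2}; surviving tuples: {(3, 3210, 3020), (3, 3340, 3020), (3, 3340, 3210), (3, 4600, 3020), (3, 4600, 3210), (3, 4600, 3340), (5, 2990, 190), (5, 6480, 190), (5, 6480, 2990), (5, 9190, 190), (5, 9190, 2990), (5, 9190, 6480)}
Projecting to floor, salary2 (6 duplicate(s) eliminated): {(3, 3020), (3, 3210), (3, 3340), (5, 190), (5, 2990), (5, 6480)}

{(3, 3020), (3, 3210), (3, 3340), (5, 190), (5, 2990), (5, 6480)}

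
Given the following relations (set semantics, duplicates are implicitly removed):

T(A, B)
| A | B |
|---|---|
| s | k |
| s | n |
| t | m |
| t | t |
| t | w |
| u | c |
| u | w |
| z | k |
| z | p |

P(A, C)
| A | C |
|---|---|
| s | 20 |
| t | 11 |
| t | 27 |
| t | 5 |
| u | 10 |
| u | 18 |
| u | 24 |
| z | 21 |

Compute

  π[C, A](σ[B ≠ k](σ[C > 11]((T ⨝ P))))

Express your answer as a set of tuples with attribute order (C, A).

{(18, u), (20, s), (21, z), (24, u), (27, t)}

T ⋈ P (natural join on A): {(s, k, 20), (s, n, 20), (t, m, 11), (t, m, 27), (t, m, 5), (t, t, 11), (t, t, 27), (t, t, 5), (t, w, 11), (t, w, 27), (t, w, 5), (u, c, 10), (u, c, 18), (u, c, 24), (u, w, 10), (u, w, 18), (u, w, 24), (z, k, 21), (z, p, 21)}
Selection C > 11: {(s, k, 20), (s, n, 20), (t, m, 27), (t, t, 27), (t, w, 27), (u, c, 18), (u, c, 24), (u, w, 18), (u, w, 24), (z, k, 21), (z, p, 21)}
Selection B ≠ k: {(s, n, 20), (t, m, 27), (t, t, 27), (t, w, 27), (u, c, 18), (u, c, 24), (u, w, 18), (u, w, 24), (z, p, 21)}
π[C, A]: project onto (C, A) (4 duplicate(s) eliminated) → {(18, u), (20, s), (21, z), (24, u), (27, t)}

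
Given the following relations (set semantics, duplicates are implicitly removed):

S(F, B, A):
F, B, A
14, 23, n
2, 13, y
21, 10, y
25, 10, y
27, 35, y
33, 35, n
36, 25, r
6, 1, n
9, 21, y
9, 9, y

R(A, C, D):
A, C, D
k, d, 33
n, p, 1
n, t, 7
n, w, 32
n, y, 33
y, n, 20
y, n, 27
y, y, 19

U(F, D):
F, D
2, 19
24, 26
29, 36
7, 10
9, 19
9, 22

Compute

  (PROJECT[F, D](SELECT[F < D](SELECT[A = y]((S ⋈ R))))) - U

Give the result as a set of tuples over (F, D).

{(2, 20), (2, 27), (21, 27), (25, 27), (9, 20), (9, 27)}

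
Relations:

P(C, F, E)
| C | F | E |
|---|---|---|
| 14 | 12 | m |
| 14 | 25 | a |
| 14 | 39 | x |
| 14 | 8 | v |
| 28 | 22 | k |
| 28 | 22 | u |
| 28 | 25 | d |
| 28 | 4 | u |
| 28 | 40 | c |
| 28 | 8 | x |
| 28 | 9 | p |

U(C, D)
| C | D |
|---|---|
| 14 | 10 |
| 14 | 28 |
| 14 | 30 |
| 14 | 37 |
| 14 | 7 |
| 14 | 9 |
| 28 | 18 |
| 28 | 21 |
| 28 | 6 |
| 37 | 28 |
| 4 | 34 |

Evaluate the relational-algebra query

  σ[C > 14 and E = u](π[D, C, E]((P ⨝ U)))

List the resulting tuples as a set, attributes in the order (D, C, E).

Natural join on C: {(14, 12, m, 10), (14, 12, m, 28), (14, 12, m, 30), (14, 12, m, 37), (14, 12, m, 7), (14, 12, m, 9), (14, 25, a, 10), (14, 25, a, 28), (14, 25, a, 30), (14, 25, a, 37), (14, 25, a, 7), (14, 25, a, 9), (14, 39, x, 10), (14, 39, x, 28), (14, 39, x, 30), (14, 39, x, 37), (14, 39, x, 7), (14, 39, x, 9), (14, 8, v, 10), (14, 8, v, 28), (14, 8, v, 30), (14, 8, v, 37), (14, 8, v, 7), (14, 8, v, 9), (28, 22, k, 18), (28, 22, k, 21), (28, 22, k, 6), (28, 22, u, 18), (28, 22, u, 21), (28, 22, u, 6), (28, 25, d, 18), (28, 25, d, 21), (28, 25, d, 6), (28, 4, u, 18), (28, 4, u, 21), (28, 4, u, 6), (28, 40, c, 18), (28, 40, c, 21), (28, 40, c, 6), (28, 8, x, 18), (28, 8, x, 21), (28, 8, x, 6), (28, 9, p, 18), (28, 9, p, 21), (28, 9, p, 6)}
π[D, C, E]: project onto (D, C, E) (3 duplicate(s) eliminated) → {(10, 14, a), (10, 14, m), (10, 14, v), (10, 14, x), (18, 28, c), (18, 28, d), (18, 28, k), (18, 28, p), (18, 28, u), (18, 28, x), (21, 28, c), (21, 28, d), (21, 28, k), (21, 28, p), (21, 28, u), (21, 28, x), (28, 14, a), (28, 14, m), (28, 14, v), (28, 14, x), (30, 14, a), (30, 14, m), (30, 14, v), (30, 14, x), (37, 14, a), (37, 14, m), (37, 14, v), (37, 14, x), (6, 28, c), (6, 28, d), (6, 28, k), (6, 28, p), (6, 28, u), (6, 28, x), (7, 14, a), (7, 14, m), (7, 14, v), (7, 14, x), (9, 14, a), (9, 14, m), (9, 14, v), (9, 14, x)}
Selection C > 14 and E = u: {(18, 28, u), (21, 28, u), (6, 28, u)}

{(18, 28, u), (21, 28, u), (6, 28, u)}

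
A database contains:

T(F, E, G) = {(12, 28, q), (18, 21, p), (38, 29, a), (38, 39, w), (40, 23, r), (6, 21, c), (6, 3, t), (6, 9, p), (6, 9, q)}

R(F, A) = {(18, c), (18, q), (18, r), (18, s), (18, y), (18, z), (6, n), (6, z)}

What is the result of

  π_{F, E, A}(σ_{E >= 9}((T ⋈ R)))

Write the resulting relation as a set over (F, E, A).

Natural join on F: {(18, 21, p, c), (18, 21, p, q), (18, 21, p, r), (18, 21, p, s), (18, 21, p, y), (18, 21, p, z), (6, 21, c, n), (6, 21, c, z), (6, 3, t, n), (6, 3, t, z), (6, 9, p, n), (6, 9, p, z), (6, 9, q, n), (6, 9, q, z)}
Apply σ_{E >= 9}; surviving tuples: {(18, 21, p, c), (18, 21, p, q), (18, 21, p, r), (18, 21, p, s), (18, 21, p, y), (18, 21, p, z), (6, 21, c, n), (6, 21, c, z), (6, 9, p, n), (6, 9, p, z), (6, 9, q, n), (6, 9, q, z)}
Projecting to F, E, A (2 duplicate(s) eliminated): {(18, 21, c), (18, 21, q), (18, 21, r), (18, 21, s), (18, 21, y), (18, 21, z), (6, 21, n), (6, 21, z), (6, 9, n), (6, 9, z)}

{(18, 21, c), (18, 21, q), (18, 21, r), (18, 21, s), (18, 21, y), (18, 21, z), (6, 21, n), (6, 21, z), (6, 9, n), (6, 9, z)}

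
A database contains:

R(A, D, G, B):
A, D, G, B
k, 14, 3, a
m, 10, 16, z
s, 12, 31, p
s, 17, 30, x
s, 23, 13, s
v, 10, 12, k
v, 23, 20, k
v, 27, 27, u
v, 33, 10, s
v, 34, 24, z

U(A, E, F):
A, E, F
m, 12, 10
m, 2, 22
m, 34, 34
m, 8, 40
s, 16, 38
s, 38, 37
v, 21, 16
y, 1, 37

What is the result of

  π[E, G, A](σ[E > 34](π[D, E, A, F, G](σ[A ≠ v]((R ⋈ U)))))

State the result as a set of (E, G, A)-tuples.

Natural join on A: {(m, 10, 16, z, 12, 10), (m, 10, 16, z, 2, 22), (m, 10, 16, z, 34, 34), (m, 10, 16, z, 8, 40), (s, 12, 31, p, 16, 38), (s, 12, 31, p, 38, 37), (s, 17, 30, x, 16, 38), (s, 17, 30, x, 38, 37), (s, 23, 13, s, 16, 38), (s, 23, 13, s, 38, 37), (v, 10, 12, k, 21, 16), (v, 23, 20, k, 21, 16), (v, 27, 27, u, 21, 16), (v, 33, 10, s, 21, 16), (v, 34, 24, z, 21, 16)}
Filtering on A ≠ v leaves {(m, 10, 16, z, 12, 10), (m, 10, 16, z, 2, 22), (m, 10, 16, z, 34, 34), (m, 10, 16, z, 8, 40), (s, 12, 31, p, 16, 38), (s, 12, 31, p, 38, 37), (s, 17, 30, x, 16, 38), (s, 17, 30, x, 38, 37), (s, 23, 13, s, 16, 38), (s, 23, 13, s, 38, 37)}.
π_{D, E, A, F, G} gives {(10, 12, m, 10, 16), (10, 2, m, 22, 16), (10, 34, m, 34, 16), (10, 8, m, 40, 16), (12, 16, s, 38, 31), (12, 38, s, 37, 31), (17, 16, s, 38, 30), (17, 38, s, 37, 30), (23, 16, s, 38, 13), (23, 38, s, 37, 13)}.
Filtering on E > 34 leaves {(12, 38, s, 37, 31), (17, 38, s, 37, 30), (23, 38, s, 37, 13)}.
π_{E, G, A} gives {(38, 13, s), (38, 30, s), (38, 31, s)}.

{(38, 13, s), (38, 30, s), (38, 31, s)}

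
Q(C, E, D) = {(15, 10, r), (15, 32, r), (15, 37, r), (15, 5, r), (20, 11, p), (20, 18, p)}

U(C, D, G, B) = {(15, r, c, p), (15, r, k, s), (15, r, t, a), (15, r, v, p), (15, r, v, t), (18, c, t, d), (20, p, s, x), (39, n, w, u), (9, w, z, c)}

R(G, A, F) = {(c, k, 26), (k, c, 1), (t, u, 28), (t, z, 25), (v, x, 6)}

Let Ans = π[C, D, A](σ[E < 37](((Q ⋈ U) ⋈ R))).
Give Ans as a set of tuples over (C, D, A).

{(15, r, c), (15, r, k), (15, r, u), (15, r, x), (15, r, z)}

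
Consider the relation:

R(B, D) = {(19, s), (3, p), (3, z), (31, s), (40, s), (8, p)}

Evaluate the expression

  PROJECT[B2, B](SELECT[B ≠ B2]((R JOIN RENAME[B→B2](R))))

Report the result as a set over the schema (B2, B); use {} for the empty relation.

ρ[B→B2]: schema becomes (B2, D); tuples unchanged.
Natural join on D: {(19, s, 19), (19, s, 31), (19, s, 40), (3, p, 3), (3, p, 8), (3, z, 3), (31, s, 19), (31, s, 31), (31, s, 40), (40, s, 19), (40, s, 31), (40, s, 40), (8, p, 3), (8, p, 8)}
Selection B ≠ B2: {(19, s, 31), (19, s, 40), (3, p, 8), (31, s, 19), (31, s, 40), (40, s, 19), (40, s, 31), (8, p, 3)}
Projecting to B2, B: {(19, 31), (19, 40), (3, 8), (31, 19), (31, 40), (40, 19), (40, 31), (8, 3)}

{(19, 31), (19, 40), (3, 8), (31, 19), (31, 40), (40, 19), (40, 31), (8, 3)}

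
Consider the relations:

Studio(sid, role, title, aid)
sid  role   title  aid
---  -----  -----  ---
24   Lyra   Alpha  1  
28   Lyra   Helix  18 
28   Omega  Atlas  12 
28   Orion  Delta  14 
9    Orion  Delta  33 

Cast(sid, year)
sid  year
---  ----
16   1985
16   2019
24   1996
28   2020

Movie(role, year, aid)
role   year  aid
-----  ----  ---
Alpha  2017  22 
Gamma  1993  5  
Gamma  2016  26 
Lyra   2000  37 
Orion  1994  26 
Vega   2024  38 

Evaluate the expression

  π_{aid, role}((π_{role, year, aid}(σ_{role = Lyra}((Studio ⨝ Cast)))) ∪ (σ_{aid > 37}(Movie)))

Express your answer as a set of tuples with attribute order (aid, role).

{(1, Lyra), (18, Lyra), (38, Vega)}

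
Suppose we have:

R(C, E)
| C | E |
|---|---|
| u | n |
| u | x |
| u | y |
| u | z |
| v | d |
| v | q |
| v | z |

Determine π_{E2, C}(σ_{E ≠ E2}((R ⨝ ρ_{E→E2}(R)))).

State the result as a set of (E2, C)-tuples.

ρ[E→E2]: schema becomes (C, E2); tuples unchanged.
Joining R and ρ_{E→E2}(R) on C yields {(u, n, n), (u, n, x), (u, n, y), (u, n, z), (u, x, n), (u, x, x), (u, x, y), (u, x, z), (u, y, n), (u, y, x), (u, y, y), (u, y, z), (u, z, n), (u, z, x), (u, z, y), (u, z, z), (v, d, d), (v, d, q), (v, d, z), (v, q, d), (v, q, q), (v, q, z), (v, z, d), (v, z, q), (v, z, z)}.
Filtering on E ≠ E2 leaves {(u, n, x), (u, n, y), (u, n, z), (u, x, n), (u, x, y), (u, x, z), (u, y, n), (u, y, x), (u, y, z), (u, z, n), (u, z, x), (u, z, y), (v, d, q), (v, d, z), (v, q, d), (v, q, z), (v, z, d), (v, z, q)}.
π[E2, C]: project onto (E2, C) (11 duplicate(s) eliminated) → {(d, v), (n, u), (q, v), (x, u), (y, u), (z, u), (z, v)}

{(d, v), (n, u), (q, v), (x, u), (y, u), (z, u), (z, v)}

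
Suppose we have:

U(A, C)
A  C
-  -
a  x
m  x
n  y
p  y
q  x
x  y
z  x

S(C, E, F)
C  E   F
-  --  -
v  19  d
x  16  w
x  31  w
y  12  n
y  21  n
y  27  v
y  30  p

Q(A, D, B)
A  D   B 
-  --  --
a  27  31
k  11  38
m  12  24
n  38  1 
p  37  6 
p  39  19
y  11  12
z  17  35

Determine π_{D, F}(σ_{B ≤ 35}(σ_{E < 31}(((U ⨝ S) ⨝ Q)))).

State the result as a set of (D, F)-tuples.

{(12, w), (17, w), (27, w), (37, n), (37, p), (37, v), (38, n), (38, p), (38, v), (39, n), (39, p), (39, v)}

Joining U and S on C yields {(a, x, 16, w), (a, x, 31, w), (m, x, 16, w), (m, x, 31, w), (n, y, 12, n), (n, y, 21, n), (n, y, 27, v), (n, y, 30, p), (p, y, 12, n), (p, y, 21, n), (p, y, 27, v), (p, y, 30, p), (q, x, 16, w), (q, x, 31, w), (x, y, 12, n), (x, y, 21, n), (x, y, 27, v), (x, y, 30, p), (z, x, 16, w), (z, x, 31, w)}.
Joining (U ⨝ S) and Q on A yields {(a, x, 16, w, 27, 31), (a, x, 31, w, 27, 31), (m, x, 16, w, 12, 24), (m, x, 31, w, 12, 24), (n, y, 12, n, 38, 1), (n, y, 21, n, 38, 1), (n, y, 27, v, 38, 1), (n, y, 30, p, 38, 1), (p, y, 12, n, 37, 6), (p, y, 12, n, 39, 19), (p, y, 21, n, 37, 6), (p, y, 21, n, 39, 19), (p, y, 27, v, 37, 6), (p, y, 27, v, 39, 19), (p, y, 30, p, 37, 6), (p, y, 30, p, 39, 19), (z, x, 16, w, 17, 35), (z, x, 31, w, 17, 35)}.
σ[E < 31]: keep tuples satisfying E < 31 → {(a, x, 16, w, 27, 31), (m, x, 16, w, 12, 24), (n, y, 12, n, 38, 1), (n, y, 21, n, 38, 1), (n, y, 27, v, 38, 1), (n, y, 30, p, 38, 1), (p, y, 12, n, 37, 6), (p, y, 12, n, 39, 19), (p, y, 21, n, 37, 6), (p, y, 21, n, 39, 19), (p, y, 27, v, 37, 6), (p, y, 27, v, 39, 19), (p, y, 30, p, 37, 6), (p, y, 30, p, 39, 19), (z, x, 16, w, 17, 35)}
σ[B ≤ 35]: keep tuples satisfying B ≤ 35 → {(a, x, 16, w, 27, 31), (m, x, 16, w, 12, 24), (n, y, 12, n, 38, 1), (n, y, 21, n, 38, 1), (n, y, 27, v, 38, 1), (n, y, 30, p, 38, 1), (p, y, 12, n, 37, 6), (p, y, 12, n, 39, 19), (p, y, 21, n, 37, 6), (p, y, 21, n, 39, 19), (p, y, 27, v, 37, 6), (p, y, 27, v, 39, 19), (p, y, 30, p, 37, 6), (p, y, 30, p, 39, 19), (z, x, 16, w, 17, 35)}
Projecting to D, F (3 duplicate(s) eliminated): {(12, w), (17, w), (27, w), (37, n), (37, p), (37, v), (38, n), (38, p), (38, v), (39, n), (39, p), (39, v)}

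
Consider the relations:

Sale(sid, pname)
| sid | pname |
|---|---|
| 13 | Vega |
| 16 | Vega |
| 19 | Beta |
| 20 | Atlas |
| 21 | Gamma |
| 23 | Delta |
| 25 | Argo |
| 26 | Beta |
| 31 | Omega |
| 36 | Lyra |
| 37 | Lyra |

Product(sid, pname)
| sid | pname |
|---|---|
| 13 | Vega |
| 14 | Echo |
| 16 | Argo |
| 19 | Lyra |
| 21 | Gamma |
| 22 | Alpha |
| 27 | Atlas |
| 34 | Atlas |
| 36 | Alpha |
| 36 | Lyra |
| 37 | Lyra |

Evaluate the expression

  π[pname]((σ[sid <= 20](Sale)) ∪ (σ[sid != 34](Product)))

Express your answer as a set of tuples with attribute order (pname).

{Alpha, Argo, Atlas, Beta, Echo, Gamma, Lyra, Vega}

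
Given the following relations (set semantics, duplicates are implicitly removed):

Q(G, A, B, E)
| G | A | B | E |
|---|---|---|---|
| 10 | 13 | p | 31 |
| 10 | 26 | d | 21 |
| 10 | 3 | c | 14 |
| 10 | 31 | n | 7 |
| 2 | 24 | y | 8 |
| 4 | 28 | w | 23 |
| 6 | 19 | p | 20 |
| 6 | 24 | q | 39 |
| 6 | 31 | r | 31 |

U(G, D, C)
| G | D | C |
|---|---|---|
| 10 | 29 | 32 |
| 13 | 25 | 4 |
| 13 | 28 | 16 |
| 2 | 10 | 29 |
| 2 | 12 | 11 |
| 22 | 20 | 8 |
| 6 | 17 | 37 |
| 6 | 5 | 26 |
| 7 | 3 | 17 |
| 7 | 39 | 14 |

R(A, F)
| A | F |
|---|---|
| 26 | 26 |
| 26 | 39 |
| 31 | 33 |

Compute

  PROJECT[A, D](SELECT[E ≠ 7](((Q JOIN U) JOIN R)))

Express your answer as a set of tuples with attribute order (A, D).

{(26, 29), (31, 17), (31, 5)}

Q ⋈ U (natural join on G): {(10, 13, p, 31, 29, 32), (10, 26, d, 21, 29, 32), (10, 3, c, 14, 29, 32), (10, 31, n, 7, 29, 32), (2, 24, y, 8, 10, 29), (2, 24, y, 8, 12, 11), (6, 19, p, 20, 17, 37), (6, 19, p, 20, 5, 26), (6, 24, q, 39, 17, 37), (6, 24, q, 39, 5, 26), (6, 31, r, 31, 17, 37), (6, 31, r, 31, 5, 26)}
(Q JOIN U) ⋈ R (natural join on A): {(10, 26, d, 21, 29, 32, 26), (10, 26, d, 21, 29, 32, 39), (10, 31, n, 7, 29, 32, 33), (6, 31, r, 31, 17, 37, 33), (6, 31, r, 31, 5, 26, 33)}
Filtering on E ≠ 7 leaves {(10, 26, d, 21, 29, 32, 26), (10, 26, d, 21, 29, 32, 39), (6, 31, r, 31, 17, 37, 33), (6, 31, r, 31, 5, 26, 33)}.
π[A, D]: project onto (A, D) (1 duplicate(s) eliminated) → {(26, 29), (31, 17), (31, 5)}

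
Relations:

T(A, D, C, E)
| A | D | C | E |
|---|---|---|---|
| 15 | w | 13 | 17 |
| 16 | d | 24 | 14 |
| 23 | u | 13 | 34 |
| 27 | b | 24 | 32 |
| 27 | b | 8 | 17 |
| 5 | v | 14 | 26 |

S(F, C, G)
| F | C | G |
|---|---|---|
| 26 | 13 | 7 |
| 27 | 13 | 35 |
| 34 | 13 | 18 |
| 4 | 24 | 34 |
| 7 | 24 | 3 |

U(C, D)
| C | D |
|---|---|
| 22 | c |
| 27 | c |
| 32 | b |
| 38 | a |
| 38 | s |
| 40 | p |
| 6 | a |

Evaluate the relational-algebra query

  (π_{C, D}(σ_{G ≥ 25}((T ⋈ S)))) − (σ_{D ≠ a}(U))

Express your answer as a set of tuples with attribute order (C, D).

Natural join on C: {(15, w, 13, 17, 26, 7), (15, w, 13, 17, 27, 35), (15, w, 13, 17, 34, 18), (16, d, 24, 14, 4, 34), (16, d, 24, 14, 7, 3), (23, u, 13, 34, 26, 7), (23, u, 13, 34, 27, 35), (23, u, 13, 34, 34, 18), (27, b, 24, 32, 4, 34), (27, b, 24, 32, 7, 3)}
σ[G ≥ 25]: keep tuples satisfying G ≥ 25 → {(15, w, 13, 17, 27, 35), (16, d, 24, 14, 4, 34), (23, u, 13, 34, 27, 35), (27, b, 24, 32, 4, 34)}
π[C, D]: project onto (C, D) → {(13, u), (13, w), (24, b), (24, d)}
σ[D ≠ a]: keep tuples satisfying D ≠ a → {(22, c), (27, c), (32, b), (38, s), (40, p)}
Difference: {(13, u), (13, w), (24, b), (24, d)} with {(22, c), (27, c), (32, b), (38, s), (40, p)} → {(13, u), (13, w), (24, b), (24, d)}

{(13, u), (13, w), (24, b), (24, d)}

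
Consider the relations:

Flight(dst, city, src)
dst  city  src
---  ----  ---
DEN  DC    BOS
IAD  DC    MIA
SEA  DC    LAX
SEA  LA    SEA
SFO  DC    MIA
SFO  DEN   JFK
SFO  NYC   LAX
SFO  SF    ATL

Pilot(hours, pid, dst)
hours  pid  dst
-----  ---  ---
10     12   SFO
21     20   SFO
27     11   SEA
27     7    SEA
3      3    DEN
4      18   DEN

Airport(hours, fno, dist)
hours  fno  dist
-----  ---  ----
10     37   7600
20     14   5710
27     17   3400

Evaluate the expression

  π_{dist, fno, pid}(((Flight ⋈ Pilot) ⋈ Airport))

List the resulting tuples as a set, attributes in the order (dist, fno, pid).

{(3400, 17, 11), (3400, 17, 7), (7600, 37, 12)}

Flight ⋈ Pilot (natural join on dst): {(DEN, DC, BOS, 3, 3), (DEN, DC, BOS, 4, 18), (SEA, DC, LAX, 27, 11), (SEA, DC, LAX, 27, 7), (SEA, LA, SEA, 27, 11), (SEA, LA, SEA, 27, 7), (SFO, DC, MIA, 10, 12), (SFO, DC, MIA, 21, 20), (SFO, DEN, JFK, 10, 12), (SFO, DEN, JFK, 21, 20), (SFO, NYC, LAX, 10, 12), (SFO, NYC, LAX, 21, 20), (SFO, SF, ATL, 10, 12), (SFO, SF, ATL, 21, 20)}
(Flight ⋈ Pilot) ⋈ Airport (natural join on hours): {(SEA, DC, LAX, 27, 11, 17, 3400), (SEA, DC, LAX, 27, 7, 17, 3400), (SEA, LA, SEA, 27, 11, 17, 3400), (SEA, LA, SEA, 27, 7, 17, 3400), (SFO, DC, MIA, 10, 12, 37, 7600), (SFO, DEN, JFK, 10, 12, 37, 7600), (SFO, NYC, LAX, 10, 12, 37, 7600), (SFO, SF, ATL, 10, 12, 37, 7600)}
Projecting to dist, fno, pid (5 duplicate(s) eliminated): {(3400, 17, 11), (3400, 17, 7), (7600, 37, 12)}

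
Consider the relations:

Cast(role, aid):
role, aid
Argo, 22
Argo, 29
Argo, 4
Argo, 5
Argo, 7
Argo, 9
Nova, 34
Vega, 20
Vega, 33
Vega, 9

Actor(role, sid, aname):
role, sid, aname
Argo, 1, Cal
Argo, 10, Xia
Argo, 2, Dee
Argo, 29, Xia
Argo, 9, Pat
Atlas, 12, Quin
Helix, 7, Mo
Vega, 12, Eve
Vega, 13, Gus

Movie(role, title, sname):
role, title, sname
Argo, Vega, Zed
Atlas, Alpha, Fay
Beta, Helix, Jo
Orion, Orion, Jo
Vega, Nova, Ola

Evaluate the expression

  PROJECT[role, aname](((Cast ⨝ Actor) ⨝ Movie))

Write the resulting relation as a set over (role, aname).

Natural join on role: {(Argo, 22, 1, Cal), (Argo, 22, 10, Xia), (Argo, 22, 2, Dee), (Argo, 22, 29, Xia), (Argo, 22, 9, Pat), (Argo, 29, 1, Cal), (Argo, 29, 10, Xia), (Argo, 29, 2, Dee), (Argo, 29, 29, Xia), (Argo, 29, 9, Pat), (Argo, 4, 1, Cal), (Argo, 4, 10, Xia), (Argo, 4, 2, Dee), (Argo, 4, 29, Xia), (Argo, 4, 9, Pat), (Argo, 5, 1, Cal), (Argo, 5, 10, Xia), (Argo, 5, 2, Dee), (Argo, 5, 29, Xia), (Argo, 5, 9, Pat), (Argo, 7, 1, Cal), (Argo, 7, 10, Xia), (Argo, 7, 2, Dee), (Argo, 7, 29, Xia), (Argo, 7, 9, Pat), (Argo, 9, 1, Cal), (Argo, 9, 10, Xia), (Argo, 9, 2, Dee), (Argo, 9, 29, Xia), (Argo, 9, 9, Pat), (Vega, 20, 12, Eve), (Vega, 20, 13, Gus), (Vega, 33, 12, Eve), (Vega, 33, 13, Gus), (Vega, 9, 12, Eve), (Vega, 9, 13, Gus)}
Natural join on role: {(Argo, 22, 1, Cal, Vega, Zed), (Argo, 22, 10, Xia, Vega, Zed), (Argo, 22, 2, Dee, Vega, Zed), (Argo, 22, 29, Xia, Vega, Zed), (Argo, 22, 9, Pat, Vega, Zed), (Argo, 29, 1, Cal, Vega, Zed), (Argo, 29, 10, Xia, Vega, Zed), (Argo, 29, 2, Dee, Vega, Zed), (Argo, 29, 29, Xia, Vega, Zed), (Argo, 29, 9, Pat, Vega, Zed), (Argo, 4, 1, Cal, Vega, Zed), (Argo, 4, 10, Xia, Vega, Zed), (Argo, 4, 2, Dee, Vega, Zed), (Argo, 4, 29, Xia, Vega, Zed), (Argo, 4, 9, Pat, Vega, Zed), (Argo, 5, 1, Cal, Vega, Zed), (Argo, 5, 10, Xia, Vega, Zed), (Argo, 5, 2, Dee, Vega, Zed), (Argo, 5, 29, Xia, Vega, Zed), (Argo, 5, 9, Pat, Vega, Zed), (Argo, 7, 1, Cal, Vega, Zed), (Argo, 7, 10, Xia, Vega, Zed), (Argo, 7, 2, Dee, Vega, Zed), (Argo, 7, 29, Xia, Vega, Zed), (Argo, 7, 9, Pat, Vega, Zed), (Argo, 9, 1, Cal, Vega, Zed), (Argo, 9, 10, Xia, Vega, Zed), (Argo, 9, 2, Dee, Vega, Zed), (Argo, 9, 29, Xia, Vega, Zed), (Argo, 9, 9, Pat, Vega, Zed), (Vega, 20, 12, Eve, Nova, Ola), (Vega, 20, 13, Gus, Nova, Ola), (Vega, 33, 12, Eve, Nova, Ola), (Vega, 33, 13, Gus, Nova, Ola), (Vega, 9, 12, Eve, Nova, Ola), (Vega, 9, 13, Gus, Nova, Ola)}
π[role, aname]: project onto (role, aname) (30 duplicate(s) eliminated) → {(Argo, Cal), (Argo, Dee), (Argo, Pat), (Argo, Xia), (Vega, Eve), (Vega, Gus)}

{(Argo, Cal), (Argo, Dee), (Argo, Pat), (Argo, Xia), (Vega, Eve), (Vega, Gus)}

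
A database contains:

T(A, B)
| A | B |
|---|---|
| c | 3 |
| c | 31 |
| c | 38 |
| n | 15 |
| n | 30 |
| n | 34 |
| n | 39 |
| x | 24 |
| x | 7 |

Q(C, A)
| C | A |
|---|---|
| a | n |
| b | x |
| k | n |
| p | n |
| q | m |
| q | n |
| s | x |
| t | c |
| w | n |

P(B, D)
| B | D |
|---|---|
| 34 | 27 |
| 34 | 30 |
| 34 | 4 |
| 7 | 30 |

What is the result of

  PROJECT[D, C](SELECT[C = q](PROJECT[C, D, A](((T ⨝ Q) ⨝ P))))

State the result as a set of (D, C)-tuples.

{(27, q), (30, q), (4, q)}

Joining T and Q on A yields {(c, 3, t), (c, 31, t), (c, 38, t), (n, 15, a), (n, 15, k), (n, 15, p), (n, 15, q), (n, 15, w), (n, 30, a), (n, 30, k), (n, 30, p), (n, 30, q), (n, 30, w), (n, 34, a), (n, 34, k), (n, 34, p), (n, 34, q), (n, 34, w), (n, 39, a), (n, 39, k), (n, 39, p), (n, 39, q), (n, 39, w), (x, 24, b), (x, 24, s), (x, 7, b), (x, 7, s)}.
Joining (T ⨝ Q) and P on B yields {(n, 34, a, 27), (n, 34, a, 30), (n, 34, a, 4), (n, 34, k, 27), (n, 34, k, 30), (n, 34, k, 4), (n, 34, p, 27), (n, 34, p, 30), (n, 34, p, 4), (n, 34, q, 27), (n, 34, q, 30), (n, 34, q, 4), (n, 34, w, 27), (n, 34, w, 30), (n, 34, w, 4), (x, 7, b, 30), (x, 7, s, 30)}.
π_{C, D, A} gives {(a, 27, n), (a, 30, n), (a, 4, n), (b, 30, x), (k, 27, n), (k, 30, n), (k, 4, n), (p, 27, n), (p, 30, n), (p, 4, n), (q, 27, n), (q, 30, n), (q, 4, n), (s, 30, x), (w, 27, n), (w, 30, n), (w, 4, n)}.
Selection C = q: {(q, 27, n), (q, 30, n), (q, 4, n)}
π_{D, C} gives {(27, q), (30, q), (4, q)}.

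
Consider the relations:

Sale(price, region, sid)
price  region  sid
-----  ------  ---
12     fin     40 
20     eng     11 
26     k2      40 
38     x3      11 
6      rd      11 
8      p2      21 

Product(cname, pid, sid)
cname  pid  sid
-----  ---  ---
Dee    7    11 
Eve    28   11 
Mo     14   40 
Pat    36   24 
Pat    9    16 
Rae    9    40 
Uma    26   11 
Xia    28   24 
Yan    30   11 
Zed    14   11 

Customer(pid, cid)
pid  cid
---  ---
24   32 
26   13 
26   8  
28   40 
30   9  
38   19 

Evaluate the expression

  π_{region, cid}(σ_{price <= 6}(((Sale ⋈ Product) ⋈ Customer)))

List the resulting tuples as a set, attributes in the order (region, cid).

{(rd, 13), (rd, 40), (rd, 8), (rd, 9)}

Joining Sale and Product on sid yields {(12, fin, 40, Mo, 14), (12, fin, 40, Rae, 9), (20, eng, 11, Dee, 7), (20, eng, 11, Eve, 28), (20, eng, 11, Uma, 26), (20, eng, 11, Yan, 30), (20, eng, 11, Zed, 14), (26, k2, 40, Mo, 14), (26, k2, 40, Rae, 9), (38, x3, 11, Dee, 7), (38, x3, 11, Eve, 28), (38, x3, 11, Uma, 26), (38, x3, 11, Yan, 30), (38, x3, 11, Zed, 14), (6, rd, 11, Dee, 7), (6, rd, 11, Eve, 28), (6, rd, 11, Uma, 26), (6, rd, 11, Yan, 30), (6, rd, 11, Zed, 14)}.
Joining (Sale ⋈ Product) and Customer on pid yields {(20, eng, 11, Eve, 28, 40), (20, eng, 11, Uma, 26, 13), (20, eng, 11, Uma, 26, 8), (20, eng, 11, Yan, 30, 9), (38, x3, 11, Eve, 28, 40), (38, x3, 11, Uma, 26, 13), (38, x3, 11, Uma, 26, 8), (38, x3, 11, Yan, 30, 9), (6, rd, 11, Eve, 28, 40), (6, rd, 11, Uma, 26, 13), (6, rd, 11, Uma, 26, 8), (6, rd, 11, Yan, 30, 9)}.
Selection price <= 6: {(6, rd, 11, Eve, 28, 40), (6, rd, 11, Uma, 26, 13), (6, rd, 11, Uma, 26, 8), (6, rd, 11, Yan, 30, 9)}
π[region, cid]: project onto (region, cid) → {(rd, 13), (rd, 40), (rd, 8), (rd, 9)}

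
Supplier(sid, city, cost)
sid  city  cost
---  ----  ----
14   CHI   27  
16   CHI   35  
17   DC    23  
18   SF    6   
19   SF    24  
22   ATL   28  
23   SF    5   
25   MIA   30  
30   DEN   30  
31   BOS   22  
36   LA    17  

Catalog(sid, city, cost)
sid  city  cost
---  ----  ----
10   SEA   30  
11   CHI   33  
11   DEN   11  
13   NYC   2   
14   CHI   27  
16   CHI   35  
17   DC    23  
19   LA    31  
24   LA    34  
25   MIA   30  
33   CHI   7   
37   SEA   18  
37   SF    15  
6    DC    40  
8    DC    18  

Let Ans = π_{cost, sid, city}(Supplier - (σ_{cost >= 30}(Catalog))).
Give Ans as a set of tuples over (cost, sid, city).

{(17, 36, LA), (22, 31, BOS), (23, 17, DC), (24, 19, SF), (27, 14, CHI), (28, 22, ATL), (30, 30, DEN), (5, 23, SF), (6, 18, SF)}

σ[cost >= 30]: keep tuples satisfying cost >= 30 → {(10, SEA, 30), (11, CHI, 33), (16, CHI, 35), (19, LA, 31), (24, LA, 34), (25, MIA, 30), (6, DC, 40)}
Set difference of the two operands is {(14, CHI, 27), (17, DC, 23), (18, SF, 6), (19, SF, 24), (22, ATL, 28), (23, SF, 5), (30, DEN, 30), (31, BOS, 22), (36, LA, 17)}.
Keep only column(s) cost, sid, city: {(17, 36, LA), (22, 31, BOS), (23, 17, DC), (24, 19, SF), (27, 14, CHI), (28, 22, ATL), (30, 30, DEN), (5, 23, SF), (6, 18, SF)}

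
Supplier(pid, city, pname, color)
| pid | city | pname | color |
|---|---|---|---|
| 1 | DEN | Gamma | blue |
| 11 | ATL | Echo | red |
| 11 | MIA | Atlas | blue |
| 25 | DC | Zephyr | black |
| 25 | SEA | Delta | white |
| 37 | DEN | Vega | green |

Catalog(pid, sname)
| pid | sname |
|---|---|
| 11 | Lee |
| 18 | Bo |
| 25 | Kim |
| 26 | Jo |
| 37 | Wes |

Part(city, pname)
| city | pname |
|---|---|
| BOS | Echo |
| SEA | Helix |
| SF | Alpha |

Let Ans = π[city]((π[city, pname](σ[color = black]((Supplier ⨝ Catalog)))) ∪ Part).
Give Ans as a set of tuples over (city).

{BOS, DC, SEA, SF}

Supplier ⋈ Catalog (natural join on pid): {(11, ATL, Echo, red, Lee), (11, MIA, Atlas, blue, Lee), (25, DC, Zephyr, black, Kim), (25, SEA, Delta, white, Kim), (37, DEN, Vega, green, Wes)}
Filtering on color = black leaves {(25, DC, Zephyr, black, Kim)}.
π[city, pname]: project onto (city, pname) → {(DC, Zephyr)}
Set union of the two operands is {(BOS, Echo), (DC, Zephyr), (SEA, Helix), (SF, Alpha)}.
π[city]: project onto (city) → {BOS, DC, SEA, SF}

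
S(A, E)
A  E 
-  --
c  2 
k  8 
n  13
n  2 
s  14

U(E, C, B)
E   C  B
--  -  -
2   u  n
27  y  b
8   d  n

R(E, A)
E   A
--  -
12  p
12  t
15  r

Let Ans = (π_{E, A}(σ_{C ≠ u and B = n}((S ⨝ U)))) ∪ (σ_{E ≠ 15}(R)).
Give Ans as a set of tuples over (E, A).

Joining S and U on E yields {(c, 2, u, n), (k, 8, d, n), (n, 2, u, n)}.
Filtering on C ≠ u and B = n leaves {(k, 8, d, n)}.
Projecting to E, A: {(8, k)}
Filtering on E ≠ 15 leaves {(12, p), (12, t)}.
Set union of the two operands is {(12, p), (12, t), (8, k)}.

{(12, p), (12, t), (8, k)}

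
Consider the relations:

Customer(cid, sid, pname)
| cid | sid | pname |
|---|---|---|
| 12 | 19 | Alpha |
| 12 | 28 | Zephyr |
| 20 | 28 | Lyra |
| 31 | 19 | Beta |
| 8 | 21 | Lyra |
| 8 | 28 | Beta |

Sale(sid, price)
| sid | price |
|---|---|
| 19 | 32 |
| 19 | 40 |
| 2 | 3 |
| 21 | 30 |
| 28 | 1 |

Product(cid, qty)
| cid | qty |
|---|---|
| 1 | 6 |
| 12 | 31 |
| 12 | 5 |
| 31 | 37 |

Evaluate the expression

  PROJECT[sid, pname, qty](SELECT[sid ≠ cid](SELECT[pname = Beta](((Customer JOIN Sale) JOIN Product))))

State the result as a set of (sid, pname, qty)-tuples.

Natural join on sid: {(12, 19, Alpha, 32), (12, 19, Alpha, 40), (12, 28, Zephyr, 1), (20, 28, Lyra, 1), (31, 19, Beta, 32), (31, 19, Beta, 40), (8, 21, Lyra, 30), (8, 28, Beta, 1)}
Natural join on cid: {(12, 19, Alpha, 32, 31), (12, 19, Alpha, 32, 5), (12, 19, Alpha, 40, 31), (12, 19, Alpha, 40, 5), (12, 28, Zephyr, 1, 31), (12, 28, Zephyr, 1, 5), (31, 19, Beta, 32, 37), (31, 19, Beta, 40, 37)}
Filtering on pname = Beta leaves {(31, 19, Beta, 32, 37), (31, 19, Beta, 40, 37)}.
Filtering on sid ≠ cid leaves {(31, 19, Beta, 32, 37), (31, 19, Beta, 40, 37)}.
Keep only column(s) sid, pname, qty (1 duplicate(s) eliminated): {(19, Beta, 37)}

{(19, Beta, 37)}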